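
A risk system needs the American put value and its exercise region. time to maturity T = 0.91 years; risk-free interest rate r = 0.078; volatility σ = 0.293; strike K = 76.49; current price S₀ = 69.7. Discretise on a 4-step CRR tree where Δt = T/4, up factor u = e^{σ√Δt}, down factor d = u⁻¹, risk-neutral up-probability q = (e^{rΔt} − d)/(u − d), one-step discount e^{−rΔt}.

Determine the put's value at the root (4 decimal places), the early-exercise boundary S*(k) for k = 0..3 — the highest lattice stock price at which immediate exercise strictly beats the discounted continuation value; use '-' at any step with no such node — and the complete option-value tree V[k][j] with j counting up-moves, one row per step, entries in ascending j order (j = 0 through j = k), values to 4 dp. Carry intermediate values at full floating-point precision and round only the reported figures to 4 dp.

price = 9.9013
boundary = - 60.6093 52.7043 60.6093
tree:
9.9013
15.8807 4.9118
23.7857 8.9816 1.4540
30.6598 15.8807 3.1421 0.0000
36.6372 23.7857 6.7900 0.0000 0.0000

Δt=0.22750  u=1.14999  d=0.86957  q=0.52896  discount=0.98241
step 4 (expiry): payoffs max(K−S,0) = 36.6372 23.7857 6.7900 0.0000 0.0000
step 3: (k=3,j=0): S=45.8302, (K−S)⁺=30.6598, hold=29.3144 ⇒ V=30.6598 exercise | (k=3,j=1): S=60.6093, (K−S)⁺=15.8807, hold=14.5354 ⇒ V=15.8807 exercise | (k=3,j=2): S=80.1542, (K−S)⁺=0.0000, hold=3.1421 ⇒ V=3.1421 continue | (k=3,j=3): S=106.0019, (K−S)⁺=0.0000, hold=0.0000 ⇒ V=0.0000 continue  boundary S*=60.6093
step 2: (k=2,j=0): S=52.7043, (K−S)⁺=23.7857, hold=22.4404 ⇒ V=23.7857 exercise | (k=2,j=1): S=69.7000, (K−S)⁺=6.7900, hold=8.9816 ⇒ V=8.9816 continue | (k=2,j=2): S=92.1764, (K−S)⁺=0.0000, hold=1.4540 ⇒ V=1.4540 continue  boundary S*=52.7043
step 1: (k=1,j=0): S=60.6093, (K−S)⁺=15.8807, hold=15.6743 ⇒ V=15.8807 exercise | (k=1,j=1): S=80.1542, (K−S)⁺=0.0000, hold=4.9118 ⇒ V=4.9118 continue  boundary S*=60.6093
step 0: (k=0,j=0): S=69.7000, (K−S)⁺=6.7900, hold=9.9013 ⇒ V=9.9013 continue  boundary S*=-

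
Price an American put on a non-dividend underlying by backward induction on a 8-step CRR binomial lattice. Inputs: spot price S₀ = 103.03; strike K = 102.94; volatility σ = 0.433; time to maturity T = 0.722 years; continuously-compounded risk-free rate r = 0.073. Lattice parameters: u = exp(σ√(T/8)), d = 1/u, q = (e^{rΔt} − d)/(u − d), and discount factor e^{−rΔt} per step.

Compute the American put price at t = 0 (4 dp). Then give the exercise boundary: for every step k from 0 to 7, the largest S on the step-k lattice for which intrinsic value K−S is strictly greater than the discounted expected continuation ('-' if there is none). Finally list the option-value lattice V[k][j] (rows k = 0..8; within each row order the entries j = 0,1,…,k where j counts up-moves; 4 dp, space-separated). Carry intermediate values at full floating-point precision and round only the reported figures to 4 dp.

price = 12.4483
boundary = - - - 69.7404 61.2338 69.7404 79.4287 90.4629
tree:
12.4483
17.8737 7.0326
24.8288 10.9568 3.0891
33.1996 16.5484 5.3502 0.8038
41.7062 24.0329 9.0690 1.5955 0.0000
49.1752 33.1996 14.9230 3.1670 0.0000 0.0000
55.7332 41.7062 23.5113 6.2861 0.0000 0.0000 0.0000
61.4912 49.1752 33.1996 12.4771 0.0000 0.0000 0.0000 0.0000
66.5469 55.7332 41.7062 23.5113 0.0000 0.0000 0.0000 0.0000 0.0000

Δt=0.09025  u=1.13892  d=0.87802  q=0.49286  discount=0.99343
step 8 (expiry): payoffs max(K−S,0) = 66.5469 55.7332 41.7062 23.5113 0.0000 0.0000 0.0000 0.0000 0.0000
step 7: (k=7,j=0): S=41.4488, (K−S)⁺=61.4912, hold=60.8153 ⇒ V=61.4912 exercise | (k=7,j=1): S=53.7648, (K−S)⁺=49.1752, hold=48.4992 ⇒ V=49.1752 exercise | (k=7,j=2): S=69.7404, (K−S)⁺=33.1996, hold=32.5237 ⇒ V=33.1996 exercise | (k=7,j=3): S=90.4629, (K−S)⁺=12.4771, hold=11.8452 ⇒ V=12.4771 exercise | (k=7,j=4): S=117.3429, (K−S)⁺=0.0000, hold=0.0000 ⇒ V=0.0000 continue | (k=7,j=5): S=152.2100, (K−S)⁺=0.0000, hold=0.0000 ⇒ V=0.0000 continue | (k=7,j=6): S=197.4374, (K−S)⁺=0.0000, hold=0.0000 ⇒ V=0.0000 continue | (k=7,j=7): S=256.1037, (K−S)⁺=0.0000, hold=0.0000 ⇒ V=0.0000 continue  boundary S*=90.4629
step 6: (k=6,j=0): S=47.2068, (K−S)⁺=55.7332, hold=55.0572 ⇒ V=55.7332 exercise | (k=6,j=1): S=61.2338, (K−S)⁺=41.7062, hold=41.0303 ⇒ V=41.7062 exercise | (k=6,j=2): S=79.4287, (K−S)⁺=23.5113, hold=22.8353 ⇒ V=23.5113 exercise | (k=6,j=3): S=103.0300, (K−S)⁺=0.0000, hold=6.2861 ⇒ V=6.2861 continue | (k=6,j=4): S=133.6442, (K−S)⁺=0.0000, hold=0.0000 ⇒ V=0.0000 continue | (k=6,j=5): S=173.3550, (K−S)⁺=0.0000, hold=0.0000 ⇒ V=0.0000 continue | (k=6,j=6): S=224.8654, (K−S)⁺=0.0000, hold=0.0000 ⇒ V=0.0000 continue  boundary S*=79.4287
step 5: (k=5,j=0): S=53.7648, (K−S)⁺=49.1752, hold=48.4992 ⇒ V=49.1752 exercise | (k=5,j=1): S=69.7404, (K−S)⁺=33.1996, hold=32.5237 ⇒ V=33.1996 exercise | (k=5,j=2): S=90.4629, (K−S)⁺=12.4771, hold=14.9230 ⇒ V=14.9230 continue | (k=5,j=3): S=117.3429, (K−S)⁺=0.0000, hold=3.1670 ⇒ V=3.1670 continue | (k=5,j=4): S=152.2100, (K−S)⁺=0.0000, hold=0.0000 ⇒ V=0.0000 continue | (k=5,j=5): S=197.4374, (K−S)⁺=0.0000, hold=0.0000 ⇒ V=0.0000 continue  boundary S*=69.7404
step 4: (k=4,j=0): S=61.2338, (K−S)⁺=41.7062, hold=41.0303 ⇒ V=41.7062 exercise | (k=4,j=1): S=79.4287, (K−S)⁺=23.5113, hold=24.0329 ⇒ V=24.0329 continue | (k=4,j=2): S=103.0300, (K−S)⁺=0.0000, hold=9.0690 ⇒ V=9.0690 continue | (k=4,j=3): S=133.6442, (K−S)⁺=0.0000, hold=1.5955 ⇒ V=1.5955 continue | (k=4,j=4): S=173.3550, (K−S)⁺=0.0000, hold=0.0000 ⇒ V=0.0000 continue  boundary S*=61.2338
step 3: (k=3,j=0): S=69.7404, (K−S)⁺=33.1996, hold=32.7791 ⇒ V=33.1996 exercise | (k=3,j=1): S=90.4629, (K−S)⁺=12.4771, hold=16.5484 ⇒ V=16.5484 continue | (k=3,j=2): S=117.3429, (K−S)⁺=0.0000, hold=5.3502 ⇒ V=5.3502 continue | (k=3,j=3): S=152.2100, (K−S)⁺=0.0000, hold=0.8038 ⇒ V=0.8038 continue  boundary S*=69.7404
step 2: (k=2,j=0): S=79.4287, (K−S)⁺=23.5113, hold=24.8288 ⇒ V=24.8288 continue | (k=2,j=1): S=103.0300, (K−S)⁺=0.0000, hold=10.9568 ⇒ V=10.9568 continue | (k=2,j=2): S=133.6442, (K−S)⁺=0.0000, hold=3.0891 ⇒ V=3.0891 continue  boundary S*=-
step 1: (k=1,j=0): S=90.4629, (K−S)⁺=12.4771, hold=17.8737 ⇒ V=17.8737 continue | (k=1,j=1): S=117.3429, (K−S)⁺=0.0000, hold=7.0326 ⇒ V=7.0326 continue  boundary S*=-
step 0: (k=0,j=0): S=103.0300, (K−S)⁺=0.0000, hold=12.4483 ⇒ V=12.4483 continue  boundary S*=-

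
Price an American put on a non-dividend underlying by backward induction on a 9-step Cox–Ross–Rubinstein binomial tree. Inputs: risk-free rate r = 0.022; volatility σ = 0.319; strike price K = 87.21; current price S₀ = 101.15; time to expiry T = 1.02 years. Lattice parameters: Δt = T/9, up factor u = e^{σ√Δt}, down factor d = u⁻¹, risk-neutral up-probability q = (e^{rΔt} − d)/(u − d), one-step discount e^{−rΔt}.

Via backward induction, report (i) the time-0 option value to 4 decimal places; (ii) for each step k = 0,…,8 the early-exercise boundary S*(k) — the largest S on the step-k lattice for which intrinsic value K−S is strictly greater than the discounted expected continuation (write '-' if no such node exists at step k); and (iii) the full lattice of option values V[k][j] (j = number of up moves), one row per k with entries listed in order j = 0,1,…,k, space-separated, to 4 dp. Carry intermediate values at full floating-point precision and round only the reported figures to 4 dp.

price = 5.6964
boundary = - - - - - 59.1246 53.1042 59.1246 65.8276
tree:
5.6964
8.3360 2.9204
11.8810 4.6113 1.1382
16.4223 7.1158 1.9734 0.2565
21.9100 10.6745 3.3702 0.4991 0.0000
28.0854 15.4597 5.6438 0.9711 0.0000 0.0000
34.1058 21.4211 9.2036 1.8895 0.0000 0.0000 0.0000
39.5132 28.0854 14.4486 3.6766 0.0000 0.0000 0.0000 0.0000
44.3700 34.1058 21.3824 7.1538 0.0000 0.0000 0.0000 0.0000 0.0000
48.7322 39.5132 28.0854 13.9195 0.0000 0.0000 0.0000 0.0000 0.0000 0.0000

params: Δt=0.11333 u=1.11337 d=0.89817 q=0.48478 e^(-rΔt)=0.99751
t_9 payoffs: 48.7322 39.5132 28.0854 13.9195 0.0000 0.0000 0.0000 0.0000 0.0000 0.0000
t_8: node(8,0) S=42.8400 payoff=44.3700 vs cont=44.1528 → 44.3700 [stop]  node(8,1) S=53.1042 payoff=34.1058 vs cont=33.8886 → 34.1058 [stop]  node(8,2) S=65.8276 payoff=21.3824 vs cont=21.1652 → 21.3824 [stop]  node(8,3) S=81.5994 payoff=5.6106 vs cont=7.1538 → 7.1538 [wait]  node(8,4) S=101.1500 payoff=0.0000 vs cont=0.0000 → 0.0000 [wait]  node(8,5) S=125.3848 payoff=0.0000 vs cont=0.0000 → 0.0000 [wait]  node(8,6) S=155.4261 payoff=0.0000 vs cont=0.0000 → 0.0000 [wait]  node(8,7) S=192.6650 payoff=0.0000 vs cont=0.0000 → 0.0000 [wait]  node(8,8) S=238.8261 payoff=0.0000 vs cont=0.0000 → 0.0000 [wait]  ⇒ S*(8)=65.8276
t_7: node(7,0) S=47.6968 payoff=39.5132 vs cont=39.2960 → 39.5132 [stop]  node(7,1) S=59.1246 payoff=28.0854 vs cont=27.8682 → 28.0854 [stop]  node(7,2) S=73.2905 payoff=13.9195 vs cont=14.4486 → 14.4486 [wait]  node(7,3) S=90.8503 payoff=0.0000 vs cont=3.6766 → 3.6766 [wait]  node(7,4) S=112.6174 payoff=0.0000 vs cont=0.0000 → 0.0000 [wait]  node(7,5) S=139.5997 payoff=0.0000 vs cont=0.0000 → 0.0000 [wait]  node(7,6) S=173.0467 payoff=0.0000 vs cont=0.0000 → 0.0000 [wait]  node(7,7) S=214.5074 payoff=0.0000 vs cont=0.0000 → 0.0000 [wait]  ⇒ S*(7)=59.1246
t_6: node(6,0) S=53.1042 payoff=34.1058 vs cont=33.8886 → 34.1058 [stop]  node(6,1) S=65.8276 payoff=21.3824 vs cont=21.4211 → 21.4211 [wait]  node(6,2) S=81.5994 payoff=5.6106 vs cont=9.2036 → 9.2036 [wait]  node(6,3) S=101.1500 payoff=0.0000 vs cont=1.8895 → 1.8895 [wait]  node(6,4) S=125.3848 payoff=0.0000 vs cont=0.0000 → 0.0000 [wait]  node(6,5) S=155.4261 payoff=0.0000 vs cont=0.0000 → 0.0000 [wait]  node(6,6) S=192.6650 payoff=0.0000 vs cont=0.0000 → 0.0000 [wait]  ⇒ S*(6)=53.1042
t_5: node(5,0) S=59.1246 payoff=28.0854 vs cont=27.8869 → 28.0854 [stop]  node(5,1) S=73.2905 payoff=13.9195 vs cont=15.4597 → 15.4597 [wait]  node(5,2) S=90.8503 payoff=0.0000 vs cont=5.6438 → 5.6438 [wait]  node(5,3) S=112.6174 payoff=0.0000 vs cont=0.9711 → 0.9711 [wait]  node(5,4) S=139.5997 payoff=0.0000 vs cont=0.0000 → 0.0000 [wait]  node(5,5) S=173.0467 payoff=0.0000 vs cont=0.0000 → 0.0000 [wait]  ⇒ S*(5)=59.1246
t_4: node(4,0) S=65.8276 payoff=21.3824 vs cont=21.9100 → 21.9100 [wait]  node(4,1) S=81.5994 payoff=5.6106 vs cont=10.6745 → 10.6745 [wait]  node(4,2) S=101.1500 payoff=0.0000 vs cont=3.3702 → 3.3702 [wait]  node(4,3) S=125.3848 payoff=0.0000 vs cont=0.4991 → 0.4991 [wait]  node(4,4) S=155.4261 payoff=0.0000 vs cont=0.0000 → 0.0000 [wait]  ⇒ S*(4)=-
t_3: node(3,0) S=73.2905 payoff=13.9195 vs cont=16.4223 → 16.4223 [wait]  node(3,1) S=90.8503 payoff=0.0000 vs cont=7.1158 → 7.1158 [wait]  node(3,2) S=112.6174 payoff=0.0000 vs cont=1.9734 → 1.9734 [wait]  node(3,3) S=139.5997 payoff=0.0000 vs cont=0.2565 → 0.2565 [wait]  ⇒ S*(3)=-
t_2: node(2,0) S=81.5994 payoff=5.6106 vs cont=11.8810 → 11.8810 [wait]  node(2,1) S=101.1500 payoff=0.0000 vs cont=4.6113 → 4.6113 [wait]  node(2,2) S=125.3848 payoff=0.0000 vs cont=1.1382 → 1.1382 [wait]  ⇒ S*(2)=-
t_1: node(1,0) S=90.8503 payoff=0.0000 vs cont=8.3360 → 8.3360 [wait]  node(1,1) S=112.6174 payoff=0.0000 vs cont=2.9204 → 2.9204 [wait]  ⇒ S*(1)=-
t_0: node(0,0) S=101.1500 payoff=0.0000 vs cont=5.6964 → 5.6964 [wait]  ⇒ S*(0)=-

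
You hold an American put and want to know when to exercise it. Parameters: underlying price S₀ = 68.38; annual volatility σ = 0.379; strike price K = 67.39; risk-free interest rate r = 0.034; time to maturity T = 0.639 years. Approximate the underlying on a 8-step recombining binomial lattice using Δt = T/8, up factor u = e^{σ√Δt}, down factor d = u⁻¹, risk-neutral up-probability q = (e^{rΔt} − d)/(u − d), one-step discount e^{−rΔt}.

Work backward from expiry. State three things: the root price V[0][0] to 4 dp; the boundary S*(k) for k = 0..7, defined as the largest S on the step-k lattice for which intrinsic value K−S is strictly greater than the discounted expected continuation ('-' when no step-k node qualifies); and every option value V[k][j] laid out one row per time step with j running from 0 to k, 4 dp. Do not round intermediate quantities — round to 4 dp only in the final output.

price = 6.9242
boundary = - - - - 44.5506 49.5875 55.1939 49.5875
tree:
6.9242
9.8403 3.8778
13.5452 5.9757 1.6800
17.9657 8.9443 2.8685 0.4320
22.8394 12.9100 4.7986 0.8426 0.0000
27.3647 17.8025 7.8063 1.6435 0.0000 0.0000
31.4303 22.8394 12.1961 3.2057 0.0000 0.0000 0.0000
35.0830 27.3647 17.8025 6.2528 0.0000 0.0000 0.0000 0.0000
38.3646 31.4303 22.8394 12.1961 0.0000 0.0000 0.0000 0.0000 0.0000

params: Δt=0.07988 u=1.11306 d=0.89842 q=0.48592 e^(-rΔt)=0.99729
t_8 payoffs: 38.3646 31.4303 22.8394 12.1961 0.0000 0.0000 0.0000 0.0000 0.0000
t_7: node(7,0) S=32.3070 payoff=35.0830 vs cont=34.9002 → 35.0830 [stop]  node(7,1) S=40.0253 payoff=27.3647 vs cont=27.1819 → 27.3647 [stop]  node(7,2) S=49.5875 payoff=17.8025 vs cont=17.6197 → 17.8025 [stop]  node(7,3) S=61.4342 payoff=5.9558 vs cont=6.2528 → 6.2528 [wait]  node(7,4) S=76.1111 payoff=0.0000 vs cont=0.0000 → 0.0000 [wait]  node(7,5) S=94.2943 payoff=0.0000 vs cont=0.0000 → 0.0000 [wait]  node(7,6) S=116.8217 payoff=0.0000 vs cont=0.0000 → 0.0000 [wait]  node(7,7) S=144.7308 payoff=0.0000 vs cont=0.0000 → 0.0000 [wait]  ⇒ S*(7)=49.5875
t_6: node(6,0) S=35.9597 payoff=31.4303 vs cont=31.2475 → 31.4303 [stop]  node(6,1) S=44.5506 payoff=22.8394 vs cont=22.6566 → 22.8394 [stop]  node(6,2) S=55.1939 payoff=12.1961 vs cont=12.1572 → 12.1961 [stop]  node(6,3) S=68.3800 payoff=0.0000 vs cont=3.2057 → 3.2057 [wait]  node(6,4) S=84.7163 payoff=0.0000 vs cont=0.0000 → 0.0000 [wait]  node(6,5) S=104.9553 payoff=0.0000 vs cont=0.0000 → 0.0000 [wait]  node(6,6) S=130.0296 payoff=0.0000 vs cont=0.0000 → 0.0000 [wait]  ⇒ S*(6)=55.1939
t_5: node(5,0) S=40.0253 payoff=27.3647 vs cont=27.1819 → 27.3647 [stop]  node(5,1) S=49.5875 payoff=17.8025 vs cont=17.6197 → 17.8025 [stop]  node(5,2) S=61.4342 payoff=5.9558 vs cont=7.8063 → 7.8063 [wait]  node(5,3) S=76.1111 payoff=0.0000 vs cont=1.6435 → 1.6435 [wait]  node(5,4) S=94.2943 payoff=0.0000 vs cont=0.0000 → 0.0000 [wait]  node(5,5) S=116.8217 payoff=0.0000 vs cont=0.0000 → 0.0000 [wait]  ⇒ S*(5)=49.5875
t_4: node(4,0) S=44.5506 payoff=22.8394 vs cont=22.6566 → 22.8394 [stop]  node(4,1) S=55.1939 payoff=12.1961 vs cont=12.9100 → 12.9100 [wait]  node(4,2) S=68.3800 payoff=0.0000 vs cont=4.7986 → 4.7986 [wait]  node(4,3) S=84.7163 payoff=0.0000 vs cont=0.8426 → 0.8426 [wait]  node(4,4) S=104.9553 payoff=0.0000 vs cont=0.0000 → 0.0000 [wait]  ⇒ S*(4)=44.5506
t_3: node(3,0) S=49.5875 payoff=17.8025 vs cont=17.9657 → 17.9657 [wait]  node(3,1) S=61.4342 payoff=5.9558 vs cont=8.9443 → 8.9443 [wait]  node(3,2) S=76.1111 payoff=0.0000 vs cont=2.8685 → 2.8685 [wait]  node(3,3) S=94.2943 payoff=0.0000 vs cont=0.4320 → 0.4320 [wait]  ⇒ S*(3)=-
t_2: node(2,0) S=55.1939 payoff=12.1961 vs cont=13.5452 → 13.5452 [wait]  node(2,1) S=68.3800 payoff=0.0000 vs cont=5.9757 → 5.9757 [wait]  node(2,2) S=84.7163 payoff=0.0000 vs cont=1.6800 → 1.6800 [wait]  ⇒ S*(2)=-
t_1: node(1,0) S=61.4342 payoff=5.9558 vs cont=9.8403 → 9.8403 [wait]  node(1,1) S=76.1111 payoff=0.0000 vs cont=3.8778 → 3.8778 [wait]  ⇒ S*(1)=-
t_0: node(0,0) S=68.3800 payoff=0.0000 vs cont=6.9242 → 6.9242 [wait]  ⇒ S*(0)=-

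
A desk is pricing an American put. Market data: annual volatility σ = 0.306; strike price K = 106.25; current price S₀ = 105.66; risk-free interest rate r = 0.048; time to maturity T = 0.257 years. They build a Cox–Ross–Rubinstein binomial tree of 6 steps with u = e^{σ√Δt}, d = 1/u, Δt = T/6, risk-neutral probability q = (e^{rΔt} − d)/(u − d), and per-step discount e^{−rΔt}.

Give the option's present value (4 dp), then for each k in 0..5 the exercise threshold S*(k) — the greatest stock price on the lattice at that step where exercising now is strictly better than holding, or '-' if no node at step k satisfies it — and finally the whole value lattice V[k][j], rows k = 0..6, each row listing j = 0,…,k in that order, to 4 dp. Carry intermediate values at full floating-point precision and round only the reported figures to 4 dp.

params: Δt=0.04283 u=1.06538 d=0.93863 q=0.50041 e^(-rΔt)=0.99795
t_6 payoffs: 33.9919 24.2348 13.1601 0.5900 0.0000 0.0000 0.0000
t_5: node(5,0) S=76.9822 payoff=29.2678 vs cont=29.0496 → 29.2678 [stop]  node(5,1) S=87.3773 payoff=18.8727 vs cont=18.6545 → 18.8727 [stop]  node(5,2) S=99.1760 payoff=7.0740 vs cont=6.8558 → 7.0740 [stop]  node(5,3) S=112.5679 payoff=0.0000 vs cont=0.2942 → 0.2942 [wait]  node(5,4) S=127.7682 payoff=0.0000 vs cont=0.0000 → 0.0000 [wait]  node(5,5) S=145.0210 payoff=0.0000 vs cont=0.0000 → 0.0000 [wait]  ⇒ S*(5)=99.1760
t_4: node(4,0) S=82.0152 payoff=24.2348 vs cont=24.0166 → 24.2348 [stop]  node(4,1) S=93.0899 payoff=13.1601 vs cont=12.9419 → 13.1601 [stop]  node(4,2) S=105.6600 payoff=0.5900 vs cont=3.6737 → 3.6737 [wait]  node(4,3) S=119.9275 payoff=0.0000 vs cont=0.1467 → 0.1467 [wait]  node(4,4) S=136.1215 payoff=0.0000 vs cont=0.0000 → 0.0000 [wait]  ⇒ S*(4)=93.0899
t_3: node(3,0) S=87.3773 payoff=18.8727 vs cont=18.6545 → 18.8727 [stop]  node(3,1) S=99.1760 payoff=7.0740 vs cont=8.3957 → 8.3957 [wait]  node(3,2) S=112.5679 payoff=0.0000 vs cont=1.9048 → 1.9048 [wait]  node(3,3) S=127.7682 payoff=0.0000 vs cont=0.0731 → 0.0731 [wait]  ⇒ S*(3)=87.3773
t_2: node(2,0) S=93.0899 payoff=13.1601 vs cont=13.6019 → 13.6019 [wait]  node(2,1) S=105.6600 payoff=0.5900 vs cont=5.1370 → 5.1370 [wait]  node(2,2) S=119.9275 payoff=0.0000 vs cont=0.9862 → 0.9862 [wait]  ⇒ S*(2)=-
t_1: node(1,0) S=99.1760 payoff=7.0740 vs cont=9.3468 → 9.3468 [wait]  node(1,1) S=112.5679 payoff=0.0000 vs cont=3.0536 → 3.0536 [wait]  ⇒ S*(1)=-
t_0: node(0,0) S=105.6600 payoff=0.5900 vs cont=6.1849 → 6.1849 [wait]  ⇒ S*(0)=-

price = 6.1849
boundary = - - - 87.3773 93.0899 99.1760
tree:
6.1849
9.3468 3.0536
13.6019 5.1370 0.9862
18.8727 8.3957 1.9048 0.0731
24.2348 13.1601 3.6737 0.1467 0.0000
29.2678 18.8727 7.0740 0.2942 0.0000 0.0000
33.9919 24.2348 13.1601 0.5900 0.0000 0.0000 0.0000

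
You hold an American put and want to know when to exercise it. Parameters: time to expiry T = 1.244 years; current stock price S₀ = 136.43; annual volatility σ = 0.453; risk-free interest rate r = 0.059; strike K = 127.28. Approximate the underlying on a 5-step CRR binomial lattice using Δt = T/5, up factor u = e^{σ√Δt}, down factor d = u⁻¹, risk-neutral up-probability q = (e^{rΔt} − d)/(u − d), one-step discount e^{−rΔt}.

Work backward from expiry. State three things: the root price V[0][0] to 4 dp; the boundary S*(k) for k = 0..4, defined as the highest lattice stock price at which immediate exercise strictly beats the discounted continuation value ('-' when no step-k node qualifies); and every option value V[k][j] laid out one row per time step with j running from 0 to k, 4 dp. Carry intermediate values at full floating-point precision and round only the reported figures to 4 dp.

price = 19.1616
boundary = - - - 69.2653 86.8255
tree:
19.1616
28.8187 9.1341
41.8405 15.3900 2.5363
58.0147 25.3486 4.9137 0.0000
72.0234 40.4545 9.5195 0.0000 0.0000
83.1988 58.0147 18.4425 0.0000 0.0000 0.0000

Δt=0.24880, u=1.25352, d=0.79775, q=0.47620, disc=e^(-rΔt)=0.98543
k=5 terminal: V=max(K-S,0) → 83.1988 58.0147 18.4425 0.0000 0.0000 0.0000
k=4: j=0 S=55.2566 intr=72.0234 cont=70.1686 V=72.0234[EX]; j=1 S=86.8255 intr=40.4545 cont=38.5998 V=40.4545[EX]; j=2 S=136.4300 intr=0.0000 cont=9.5195 V=9.5195[hold]; j=3 S=214.3742 intr=0.0000 cont=0.0000 V=0.0000[hold]; j=4 S=336.8490 intr=0.0000 cont=0.0000 V=0.0000[hold]  S*(4)=86.8255
k=3: j=0 S=69.2653 intr=58.0147 cont=56.1600 V=58.0147[EX]; j=1 S=108.8375 intr=18.4425 cont=25.3486 V=25.3486[hold]; j=2 S=171.0178 intr=0.0000 cont=4.9137 V=4.9137[hold]; j=3 S=268.7224 intr=0.0000 cont=0.0000 V=0.0000[hold]  S*(3)=69.2653
k=2: j=0 S=86.8255 intr=40.4545 cont=41.8405 V=41.8405[hold]; j=1 S=136.4300 intr=0.0000 cont=15.3900 V=15.3900[hold]; j=2 S=214.3742 intr=0.0000 cont=2.5363 V=2.5363[hold]  S*(2)=-
k=1: j=0 S=108.8375 intr=18.4425 cont=28.8187 V=28.8187[hold]; j=1 S=171.0178 intr=0.0000 cont=9.1341 V=9.1341[hold]  S*(1)=-
k=0: j=0 S=136.4300 intr=0.0000 cont=19.1616 V=19.1616[hold]  S*(0)=-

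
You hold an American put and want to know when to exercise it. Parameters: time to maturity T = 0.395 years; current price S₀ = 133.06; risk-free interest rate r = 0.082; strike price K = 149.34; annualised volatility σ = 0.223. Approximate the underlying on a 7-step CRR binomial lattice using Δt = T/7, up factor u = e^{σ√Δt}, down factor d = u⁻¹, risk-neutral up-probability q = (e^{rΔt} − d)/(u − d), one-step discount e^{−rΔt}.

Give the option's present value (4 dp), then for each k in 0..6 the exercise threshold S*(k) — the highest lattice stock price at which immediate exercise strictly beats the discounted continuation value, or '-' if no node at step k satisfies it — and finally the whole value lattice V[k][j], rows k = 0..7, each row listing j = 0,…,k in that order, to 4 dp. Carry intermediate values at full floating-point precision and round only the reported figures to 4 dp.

price = 16.7043
boundary = - 126.1949 119.6839 126.1949 133.0600 126.1949 133.0600
tree:
16.7043
23.1451 11.1505
29.6561 16.4065 6.5966
35.8311 23.1451 10.5866 3.1232
41.6875 29.6561 16.2800 5.6407 0.9227
47.2418 35.8311 23.1451 9.8391 1.9745 0.0000
52.5095 41.6875 29.6561 16.2800 4.2252 0.0000 0.0000
57.5054 47.2418 35.8311 23.1451 9.0414 0.0000 0.0000 0.0000

Δt=0.05643, u=1.05440, d=0.94841, q=0.53052, disc=e^(-rΔt)=0.99538
k=7 terminal: V=max(K-S,0) → 57.5054 47.2418 35.8311 23.1451 9.0414 0.0000 0.0000 0.0000
k=6: j=0 S=96.8305 intr=52.5095 cont=51.8201 V=52.5095[EX]; j=1 S=107.6525 intr=41.6875 cont=40.9981 V=41.6875[EX]; j=2 S=119.6839 intr=29.6561 cont=28.9667 V=29.6561[EX]; j=3 S=133.0600 intr=16.2800 cont=15.5906 V=16.2800[EX]; j=4 S=147.9310 intr=1.4090 cont=4.2252 V=4.2252[hold]; j=5 S=164.4641 intr=0.0000 cont=0.0000 V=0.0000[hold]; j=6 S=182.8449 intr=0.0000 cont=0.0000 V=0.0000[hold]  S*(6)=133.0600
k=5: j=0 S=102.0982 intr=47.2418 cont=46.5524 V=47.2418[EX]; j=1 S=113.5089 intr=35.8311 cont=35.1417 V=35.8311[EX]; j=2 S=126.1949 intr=23.1451 cont=22.4557 V=23.1451[EX]; j=3 S=140.2986 intr=9.0414 cont=9.8391 V=9.8391[hold]; j=4 S=155.9786 intr=0.0000 cont=1.9745 V=1.9745[hold]; j=5 S=173.4111 intr=0.0000 cont=0.0000 V=0.0000[hold]  S*(5)=126.1949
k=4: j=0 S=107.6525 intr=41.6875 cont=40.9981 V=41.6875[EX]; j=1 S=119.6839 intr=29.6561 cont=28.9667 V=29.6561[EX]; j=2 S=133.0600 intr=16.2800 cont=16.0118 V=16.2800[EX]; j=3 S=147.9310 intr=1.4090 cont=5.6407 V=5.6407[hold]; j=4 S=164.4641 intr=0.0000 cont=0.9227 V=0.9227[hold]  S*(4)=133.0600
k=3: j=0 S=113.5089 intr=35.8311 cont=35.1417 V=35.8311[EX]; j=1 S=126.1949 intr=23.1451 cont=22.4557 V=23.1451[EX]; j=2 S=140.2986 intr=9.0414 cont=10.5866 V=10.5866[hold]; j=3 S=155.9786 intr=0.0000 cont=3.1232 V=3.1232[hold]  S*(3)=126.1949
k=2: j=0 S=119.6839 intr=29.6561 cont=28.9667 V=29.6561[EX]; j=1 S=133.0600 intr=16.2800 cont=16.4065 V=16.4065[hold]; j=2 S=147.9310 intr=1.4090 cont=6.5966 V=6.5966[hold]  S*(2)=119.6839
k=1: j=0 S=126.1949 intr=23.1451 cont=22.5225 V=23.1451[EX]; j=1 S=140.2986 intr=9.0414 cont=11.1505 V=11.1505[hold]  S*(1)=126.1949
k=0: j=0 S=133.0600 intr=16.2800 cont=16.7043 V=16.7043[hold]  S*(0)=-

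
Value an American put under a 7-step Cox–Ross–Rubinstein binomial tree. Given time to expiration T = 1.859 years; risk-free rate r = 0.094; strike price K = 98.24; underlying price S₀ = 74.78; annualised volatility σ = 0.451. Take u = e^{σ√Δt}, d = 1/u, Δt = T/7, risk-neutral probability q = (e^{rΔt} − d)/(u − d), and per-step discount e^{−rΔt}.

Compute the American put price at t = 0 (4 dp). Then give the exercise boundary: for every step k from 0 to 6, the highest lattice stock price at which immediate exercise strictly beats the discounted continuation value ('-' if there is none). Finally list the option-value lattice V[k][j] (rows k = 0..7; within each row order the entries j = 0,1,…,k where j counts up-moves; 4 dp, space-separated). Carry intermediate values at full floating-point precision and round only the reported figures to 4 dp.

Δt=0.26557, u=1.26165, d=0.79262, q=0.49605, disc=e^(-rΔt)=0.97535
k=7 terminal: V=max(K-S,0) → 83.5431 74.8463 61.0031 38.9682 3.8942 0.0000 0.0000 0.0000
k=6: j=0 S=18.5422 intr=79.6978 cont=77.2757 V=79.6978[EX]; j=1 S=29.5146 intr=68.7254 cont=66.3034 V=68.7254[EX]; j=2 S=46.9798 intr=51.2602 cont=48.8381 V=51.2602[EX]; j=3 S=74.7800 intr=23.4600 cont=21.0379 V=23.4600[EX]; j=4 S=119.0310 intr=0.0000 cont=1.9141 V=1.9141[hold]; j=5 S=189.4674 intr=0.0000 cont=0.0000 V=0.0000[hold]; j=6 S=301.5845 intr=0.0000 cont=0.0000 V=0.0000[hold]  S*(6)=74.7800
k=5: j=0 S=23.3937 intr=74.8463 cont=72.4242 V=74.8463[EX]; j=1 S=37.2369 intr=61.0031 cont=58.5810 V=61.0031[EX]; j=2 S=59.2718 intr=38.9682 cont=36.5461 V=38.9682[EX]; j=3 S=94.3458 intr=3.8942 cont=12.4573 V=12.4573[hold]; j=4 S=150.1749 intr=0.0000 cont=0.9408 V=0.9408[hold]; j=5 S=239.0407 intr=0.0000 cont=0.0000 V=0.0000[hold]  S*(5)=59.2718
k=4: j=0 S=29.5146 intr=68.7254 cont=66.3034 V=68.7254[EX]; j=1 S=46.9798 intr=51.2602 cont=48.8381 V=51.2602[EX]; j=2 S=74.7800 intr=23.4600 cont=25.1809 V=25.1809[hold]; j=3 S=119.0310 intr=0.0000 cont=6.5782 V=6.5782[hold]; j=4 S=189.4674 intr=0.0000 cont=0.4624 V=0.4624[hold]  S*(4)=46.9798
k=3: j=0 S=37.2369 intr=61.0031 cont=58.5810 V=61.0031[EX]; j=1 S=59.2718 intr=38.9682 cont=37.3787 V=38.9682[EX]; j=2 S=94.3458 intr=3.8942 cont=15.5597 V=15.5597[hold]; j=3 S=150.1749 intr=0.0000 cont=3.4571 V=3.4571[hold]  S*(3)=59.2718
k=2: j=0 S=46.9798 intr=51.2602 cont=48.8381 V=51.2602[EX]; j=1 S=74.7800 intr=23.4600 cont=26.6820 V=26.6820[hold]; j=2 S=119.0310 intr=0.0000 cont=9.3206 V=9.3206[hold]  S*(2)=46.9798
k=1: j=0 S=59.2718 intr=38.9682 cont=38.1050 V=38.9682[EX]; j=1 S=94.3458 intr=3.8942 cont=17.6244 V=17.6244[hold]  S*(1)=59.2718
k=0: j=0 S=74.7800 intr=23.4600 cont=27.6809 V=27.6809[hold]  S*(0)=-

price = 27.6809
boundary = - 59.2718 46.9798 59.2718 46.9798 59.2718 74.7800
tree:
27.6809
38.9682 17.6244
51.2602 26.6820 9.3206
61.0031 38.9682 15.5597 3.4571
68.7254 51.2602 25.1809 6.5782 0.4624
74.8463 61.0031 38.9682 12.4573 0.9408 0.0000
79.6978 68.7254 51.2602 23.4600 1.9141 0.0000 0.0000
83.5431 74.8463 61.0031 38.9682 3.8942 0.0000 0.0000 0.0000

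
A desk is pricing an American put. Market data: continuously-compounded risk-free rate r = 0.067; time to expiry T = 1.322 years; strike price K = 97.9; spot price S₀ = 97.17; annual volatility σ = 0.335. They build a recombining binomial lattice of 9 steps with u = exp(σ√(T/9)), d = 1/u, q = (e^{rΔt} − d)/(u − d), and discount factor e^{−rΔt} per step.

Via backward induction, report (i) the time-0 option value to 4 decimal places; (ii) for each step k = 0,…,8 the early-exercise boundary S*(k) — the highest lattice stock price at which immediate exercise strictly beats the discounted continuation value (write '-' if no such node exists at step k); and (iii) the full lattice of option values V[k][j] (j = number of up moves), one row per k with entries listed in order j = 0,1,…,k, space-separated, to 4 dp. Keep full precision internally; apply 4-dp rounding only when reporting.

Δt=0.14689  u=1.13700  d=0.87951  q=0.50636  discount=0.99021
step 9 (expiry): payoffs max(K−S,0) = 67.3021 58.3441 46.7634 31.7923 12.4382 0.0000 0.0000 0.0000 0.0000 0.0000
step 8: (k=8,j=0): S=34.7898, (K−S)⁺=63.1102, hold=62.1515 ⇒ V=63.1102 exercise | (k=8,j=1): S=44.9750, (K−S)⁺=52.9250, hold=51.9662 ⇒ V=52.9250 exercise | (k=8,j=2): S=58.1422, (K−S)⁺=39.7578, hold=38.7990 ⇒ V=39.7578 exercise | (k=8,j=3): S=75.1644, (K−S)⁺=22.7356, hold=21.7769 ⇒ V=22.7356 exercise | (k=8,j=4): S=97.1700, (K−S)⁺=0.7300, hold=6.0799 ⇒ V=6.0799 continue | (k=8,j=5): S=125.6182, (K−S)⁺=0.0000, hold=0.0000 ⇒ V=0.0000 continue | (k=8,j=6): S=162.3950, (K−S)⁺=0.0000, hold=0.0000 ⇒ V=0.0000 continue | (k=8,j=7): S=209.9389, (K−S)⁺=0.0000, hold=0.0000 ⇒ V=0.0000 continue | (k=8,j=8): S=271.4020, (K−S)⁺=0.0000, hold=0.0000 ⇒ V=0.0000 continue  boundary S*=75.1644
step 7: (k=7,j=0): S=39.5559, (K−S)⁺=58.3441, hold=57.3853 ⇒ V=58.3441 exercise | (k=7,j=1): S=51.1366, (K−S)⁺=46.7634, hold=45.8047 ⇒ V=46.7634 exercise | (k=7,j=2): S=66.1077, (K−S)⁺=31.7923, hold=30.8336 ⇒ V=31.7923 exercise | (k=7,j=3): S=85.4618, (K−S)⁺=12.4382, hold=14.1619 ⇒ V=14.1619 continue | (k=7,j=4): S=110.4822, (K−S)⁺=0.0000, hold=2.9719 ⇒ V=2.9719 continue | (k=7,j=5): S=142.8277, (K−S)⁺=0.0000, hold=0.0000 ⇒ V=0.0000 continue | (k=7,j=6): S=184.6430, (K−S)⁺=0.0000, hold=0.0000 ⇒ V=0.0000 continue | (k=7,j=7): S=238.7003, (K−S)⁺=0.0000, hold=0.0000 ⇒ V=0.0000 continue  boundary S*=66.1077
step 6: (k=6,j=0): S=44.9750, (K−S)⁺=52.9250, hold=51.9662 ⇒ V=52.9250 exercise | (k=6,j=1): S=58.1422, (K−S)⁺=39.7578, hold=38.7990 ⇒ V=39.7578 exercise | (k=6,j=2): S=75.1644, (K−S)⁺=22.7356, hold=22.6411 ⇒ V=22.7356 exercise | (k=6,j=3): S=97.1700, (K−S)⁺=0.7300, hold=8.4126 ⇒ V=8.4126 continue | (k=6,j=4): S=125.6182, (K−S)⁺=0.0000, hold=1.4527 ⇒ V=1.4527 continue | (k=6,j=5): S=162.3950, (K−S)⁺=0.0000, hold=0.0000 ⇒ V=0.0000 continue | (k=6,j=6): S=209.9389, (K−S)⁺=0.0000, hold=0.0000 ⇒ V=0.0000 continue  boundary S*=75.1644
step 5: (k=5,j=0): S=51.1366, (K−S)⁺=46.7634, hold=45.8047 ⇒ V=46.7634 exercise | (k=5,j=1): S=66.1077, (K−S)⁺=31.7923, hold=30.8336 ⇒ V=31.7923 exercise | (k=5,j=2): S=85.4618, (K−S)⁺=12.4382, hold=15.3314 ⇒ V=15.3314 continue | (k=5,j=3): S=110.4822, (K−S)⁺=0.0000, hold=4.8405 ⇒ V=4.8405 continue | (k=5,j=4): S=142.8277, (K−S)⁺=0.0000, hold=0.7101 ⇒ V=0.7101 continue | (k=5,j=5): S=184.6430, (K−S)⁺=0.0000, hold=0.0000 ⇒ V=0.0000 continue  boundary S*=66.1077
step 4: (k=4,j=0): S=58.1422, (K−S)⁺=39.7578, hold=38.7990 ⇒ V=39.7578 exercise | (k=4,j=1): S=75.1644, (K−S)⁺=22.7356, hold=23.2275 ⇒ V=23.2275 continue | (k=4,j=2): S=97.1700, (K−S)⁺=0.7300, hold=9.9212 ⇒ V=9.9212 continue | (k=4,j=3): S=125.6182, (K−S)⁺=0.0000, hold=2.7221 ⇒ V=2.7221 continue | (k=4,j=4): S=162.3950, (K−S)⁺=0.0000, hold=0.3471 ⇒ V=0.3471 continue  boundary S*=58.1422
step 3: (k=3,j=0): S=66.1077, (K−S)⁺=31.7923, hold=31.0802 ⇒ V=31.7923 exercise | (k=3,j=1): S=85.4618, (K−S)⁺=12.4382, hold=16.3283 ⇒ V=16.3283 continue | (k=3,j=2): S=110.4822, (K−S)⁺=0.0000, hold=6.2144 ⇒ V=6.2144 continue | (k=3,j=3): S=142.8277, (K−S)⁺=0.0000, hold=1.5046 ⇒ V=1.5046 continue  boundary S*=66.1077
step 2: (k=2,j=0): S=75.1644, (K−S)⁺=22.7356, hold=23.7274 ⇒ V=23.7274 continue | (k=2,j=1): S=97.1700, (K−S)⁺=0.7300, hold=11.0973 ⇒ V=11.0973 continue | (k=2,j=2): S=125.6182, (K−S)⁺=0.0000, hold=3.7921 ⇒ V=3.7921 continue  boundary S*=-
step 1: (k=1,j=0): S=85.4618, (K−S)⁺=12.4382, hold=17.1623 ⇒ V=17.1623 continue | (k=1,j=1): S=110.4822, (K−S)⁺=0.0000, hold=7.3258 ⇒ V=7.3258 continue  boundary S*=-
step 0: (k=0,j=0): S=97.1700, (K−S)⁺=0.7300, hold=12.0623 ⇒ V=12.0623 continue  boundary S*=-

price = 12.0623
boundary = - - - 66.1077 58.1422 66.1077 75.1644 66.1077 75.1644
tree:
12.0623
17.1623 7.3258
23.7274 11.0973 3.7921
31.7923 16.3283 6.2144 1.5046
39.7578 23.2275 9.9212 2.7221 0.3471
46.7634 31.7923 15.3314 4.8405 0.7101 0.0000
52.9250 39.7578 22.7356 8.4126 1.4527 0.0000 0.0000
58.3441 46.7634 31.7923 14.1619 2.9719 0.0000 0.0000 0.0000
63.1102 52.9250 39.7578 22.7356 6.0799 0.0000 0.0000 0.0000 0.0000
67.3021 58.3441 46.7634 31.7923 12.4382 0.0000 0.0000 0.0000 0.0000 0.0000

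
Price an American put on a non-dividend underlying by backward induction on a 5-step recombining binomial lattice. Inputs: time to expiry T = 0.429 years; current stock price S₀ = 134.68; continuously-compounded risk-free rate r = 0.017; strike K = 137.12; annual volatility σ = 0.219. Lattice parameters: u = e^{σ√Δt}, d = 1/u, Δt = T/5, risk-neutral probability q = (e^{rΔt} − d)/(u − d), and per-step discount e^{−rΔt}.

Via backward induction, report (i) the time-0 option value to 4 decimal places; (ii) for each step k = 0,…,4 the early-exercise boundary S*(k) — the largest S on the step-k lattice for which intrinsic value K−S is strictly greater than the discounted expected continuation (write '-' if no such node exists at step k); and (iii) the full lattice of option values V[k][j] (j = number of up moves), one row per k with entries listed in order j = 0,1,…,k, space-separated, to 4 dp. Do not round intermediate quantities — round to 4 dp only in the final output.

params: Δt=0.08580 u=1.06625 d=0.93787 q=0.49534 e^(-rΔt)=0.99854
t_5 payoffs: 39.3949 26.0172 10.8083 0.0000 0.0000 0.0000
t_4: node(4,0) S=104.1995 payoff=32.9205 vs cont=32.7207 → 32.9205 [stop]  node(4,1) S=118.4634 payoff=18.6566 vs cont=18.4567 → 18.6566 [stop]  node(4,2) S=134.6800 payoff=2.4400 vs cont=5.4466 → 5.4466 [wait]  node(4,3) S=153.1165 payoff=0.0000 vs cont=0.0000 → 0.0000 [wait]  node(4,4) S=174.0768 payoff=0.0000 vs cont=0.0000 → 0.0000 [wait]  ⇒ S*(4)=118.4634
t_3: node(3,0) S=111.1028 payoff=26.0172 vs cont=25.8174 → 26.0172 [stop]  node(3,1) S=126.3117 payoff=10.8083 vs cont=12.0955 → 12.0955 [wait]  node(3,2) S=143.6027 payoff=0.0000 vs cont=2.7447 → 2.7447 [wait]  node(3,3) S=163.2606 payoff=0.0000 vs cont=0.0000 → 0.0000 [wait]  ⇒ S*(3)=111.1028
t_2: node(2,0) S=118.4634 payoff=18.6566 vs cont=19.0934 → 19.0934 [wait]  node(2,1) S=134.6800 payoff=2.4400 vs cont=7.4528 → 7.4528 [wait]  node(2,2) S=153.1165 payoff=0.0000 vs cont=1.3831 → 1.3831 [wait]  ⇒ S*(2)=-
t_1: node(1,0) S=126.3117 payoff=10.8083 vs cont=13.3080 → 13.3080 [wait]  node(1,1) S=143.6027 payoff=0.0000 vs cont=4.4398 → 4.4398 [wait]  ⇒ S*(1)=-
t_0: node(0,0) S=134.6800 payoff=2.4400 vs cont=8.9022 → 8.9022 [wait]  ⇒ S*(0)=-

price = 8.9022
boundary = - - - 111.1028 118.4634
tree:
8.9022
13.3080 4.4398
19.0934 7.4528 1.3831
26.0172 12.0955 2.7447 0.0000
32.9205 18.6566 5.4466 0.0000 0.0000
39.3949 26.0172 10.8083 0.0000 0.0000 0.0000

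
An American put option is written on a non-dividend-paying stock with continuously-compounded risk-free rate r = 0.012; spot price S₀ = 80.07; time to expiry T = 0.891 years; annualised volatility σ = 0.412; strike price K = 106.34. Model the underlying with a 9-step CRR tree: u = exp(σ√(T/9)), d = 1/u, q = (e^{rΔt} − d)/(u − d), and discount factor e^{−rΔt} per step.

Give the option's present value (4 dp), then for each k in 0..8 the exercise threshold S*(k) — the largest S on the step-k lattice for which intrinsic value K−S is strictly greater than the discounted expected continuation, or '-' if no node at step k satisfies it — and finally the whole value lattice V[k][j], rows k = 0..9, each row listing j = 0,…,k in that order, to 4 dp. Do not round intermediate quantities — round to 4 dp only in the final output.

params: Δt=0.09900 u=1.13841 d=0.87842 q=0.47221 e^(-rΔt)=0.99881
t_9 payoffs: 81.4066 74.0269 64.4630 52.0683 36.0051 15.1875 0.0000 0.0000 0.0000 0.0000
t_8: node(8,0) S=28.3844 payoff=77.9556 vs cont=77.8294 → 77.9556 [stop]  node(8,1) S=36.7855 payoff=69.5545 vs cont=69.4282 → 69.5545 [stop]  node(8,2) S=47.6732 payoff=58.6668 vs cont=58.5405 → 58.6668 [stop]  node(8,3) S=61.7835 payoff=44.5565 vs cont=44.4303 → 44.5565 [stop]  node(8,4) S=80.0700 payoff=26.2700 vs cont=26.1437 → 26.2700 [stop]  node(8,5) S=103.7690 payoff=2.5710 vs cont=8.0063 → 8.0063 [wait]  node(8,6) S=134.4823 payoff=0.0000 vs cont=0.0000 → 0.0000 [wait]  node(8,7) S=174.2860 payoff=0.0000 vs cont=0.0000 → 0.0000 [wait]  node(8,8) S=225.8709 payoff=0.0000 vs cont=0.0000 → 0.0000 [wait]  ⇒ S*(8)=80.0700
t_7: node(7,0) S=32.3131 payoff=74.0269 vs cont=73.9007 → 74.0269 [stop]  node(7,1) S=41.8770 payoff=64.4630 vs cont=64.3367 → 64.4630 [stop]  node(7,2) S=54.2717 payoff=52.0683 vs cont=51.9420 → 52.0683 [stop]  node(7,3) S=70.3349 payoff=36.0051 vs cont=35.8788 → 36.0051 [stop]  node(7,4) S=91.1525 payoff=15.1875 vs cont=17.6248 → 17.6248 [wait]  node(7,5) S=118.1316 payoff=0.0000 vs cont=4.2206 → 4.2206 [wait]  node(7,6) S=153.0960 payoff=0.0000 vs cont=0.0000 → 0.0000 [wait]  node(7,7) S=198.4090 payoff=0.0000 vs cont=0.0000 → 0.0000 [wait]  ⇒ S*(7)=70.3349
t_6: node(6,0) S=36.7855 payoff=69.5545 vs cont=69.4282 → 69.5545 [stop]  node(6,1) S=47.6732 payoff=58.6668 vs cont=58.5405 → 58.6668 [stop]  node(6,2) S=61.7835 payoff=44.5565 vs cont=44.4303 → 44.5565 [stop]  node(6,3) S=80.0700 payoff=26.2700 vs cont=27.2933 → 27.2933 [wait]  node(6,4) S=103.7690 payoff=2.5710 vs cont=11.2818 → 11.2818 [wait]  node(6,5) S=134.4823 payoff=0.0000 vs cont=2.2250 → 2.2250 [wait]  node(6,6) S=174.2860 payoff=0.0000 vs cont=0.0000 → 0.0000 [wait]  ⇒ S*(6)=61.7835
t_5: node(5,0) S=41.8770 payoff=64.4630 vs cont=64.3367 → 64.4630 [stop]  node(5,1) S=54.2717 payoff=52.0683 vs cont=51.9420 → 52.0683 [stop]  node(5,2) S=70.3349 payoff=36.0051 vs cont=36.3614 → 36.3614 [wait]  node(5,3) S=91.1525 payoff=15.1875 vs cont=19.7091 → 19.7091 [wait]  node(5,4) S=118.1316 payoff=0.0000 vs cont=6.9968 → 6.9968 [wait]  node(5,5) S=153.0960 payoff=0.0000 vs cont=1.1729 → 1.1729 [wait]  ⇒ S*(5)=54.2717
t_4: node(4,0) S=47.6732 payoff=58.6668 vs cont=58.5405 → 58.6668 [stop]  node(4,1) S=61.7835 payoff=44.5565 vs cont=44.5984 → 44.5984 [wait]  node(4,2) S=80.0700 payoff=26.2700 vs cont=28.4642 → 28.4642 [wait]  node(4,3) S=103.7690 payoff=2.5710 vs cont=13.6899 → 13.6899 [wait]  node(4,4) S=134.4823 payoff=0.0000 vs cont=4.2417 → 4.2417 [wait]  ⇒ S*(4)=47.6732
t_3: node(3,0) S=54.2717 payoff=52.0683 vs cont=51.9618 → 52.0683 [stop]  node(3,1) S=70.3349 payoff=36.0051 vs cont=36.9358 → 36.9358 [wait]  node(3,2) S=91.1525 payoff=15.1875 vs cont=21.4622 → 21.4622 [wait]  node(3,3) S=118.1316 payoff=0.0000 vs cont=9.2174 → 9.2174 [wait]  ⇒ S*(3)=54.2717
t_2: node(2,0) S=61.7835 payoff=44.5565 vs cont=44.8692 → 44.8692 [wait]  node(2,1) S=80.0700 payoff=26.2700 vs cont=29.5938 → 29.5938 [wait]  node(2,2) S=103.7690 payoff=2.5710 vs cont=15.6615 → 15.6615 [wait]  ⇒ S*(2)=-
t_1: node(1,0) S=70.3349 payoff=36.0051 vs cont=37.6113 → 37.6113 [wait]  node(1,1) S=91.1525 payoff=15.1875 vs cont=22.9875 → 22.9875 [wait]  ⇒ S*(1)=-
t_0: node(0,0) S=80.0700 payoff=26.2700 vs cont=30.6694 → 30.6694 [wait]  ⇒ S*(0)=-

price = 30.6694
boundary = - - - 54.2717 47.6732 54.2717 61.7835 70.3349 80.0700
tree:
30.6694
37.6113 22.9875
44.8692 29.5938 15.6615
52.0683 36.9358 21.4622 9.2174
58.6668 44.5984 28.4642 13.6899 4.2417
64.4630 52.0683 36.3614 19.7091 6.9968 1.1729
69.5545 58.6668 44.5565 27.2933 11.2818 2.2250 0.0000
74.0269 64.4630 52.0683 36.0051 17.6248 4.2206 0.0000 0.0000
77.9556 69.5545 58.6668 44.5565 26.2700 8.0063 0.0000 0.0000 0.0000
81.4066 74.0269 64.4630 52.0683 36.0051 15.1875 0.0000 0.0000 0.0000 0.0000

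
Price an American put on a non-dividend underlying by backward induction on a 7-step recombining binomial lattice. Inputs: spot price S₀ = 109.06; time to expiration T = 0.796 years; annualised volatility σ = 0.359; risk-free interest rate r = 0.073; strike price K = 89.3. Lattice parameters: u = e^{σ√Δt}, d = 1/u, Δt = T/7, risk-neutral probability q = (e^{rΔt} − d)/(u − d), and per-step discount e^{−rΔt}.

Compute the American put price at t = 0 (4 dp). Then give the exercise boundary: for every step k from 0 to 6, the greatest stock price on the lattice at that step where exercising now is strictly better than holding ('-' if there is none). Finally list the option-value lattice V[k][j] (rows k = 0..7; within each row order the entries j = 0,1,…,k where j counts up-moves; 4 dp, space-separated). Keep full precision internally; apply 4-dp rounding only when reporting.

Δt=0.11371  u=1.12869  d=0.88598  q=0.50412  discount=0.99173
step 7 (expiry): payoffs max(K−S,0) = 42.5658 29.7631 13.4531 0.0000 0.0000 0.0000 0.0000 0.0000
step 6: (k=6,j=0): S=52.7485, (K−S)⁺=36.5515, hold=35.8132 ⇒ V=36.5515 exercise | (k=6,j=1): S=67.1989, (K−S)⁺=22.1011, hold=21.3629 ⇒ V=22.1011 exercise | (k=6,j=2): S=85.6079, (K−S)⁺=3.6921, hold=6.6160 ⇒ V=6.6160 continue | (k=6,j=3): S=109.0600, (K−S)⁺=0.0000, hold=0.0000 ⇒ V=0.0000 continue | (k=6,j=4): S=138.9368, (K−S)⁺=0.0000, hold=0.0000 ⇒ V=0.0000 continue | (k=6,j=5): S=176.9982, (K−S)⁺=0.0000, hold=0.0000 ⇒ V=0.0000 continue | (k=6,j=6): S=225.4865, (K−S)⁺=0.0000, hold=0.0000 ⇒ V=0.0000 continue  boundary S*=67.1989
step 5: (k=5,j=0): S=59.5369, (K−S)⁺=29.7631, hold=29.0249 ⇒ V=29.7631 exercise | (k=5,j=1): S=75.8469, (K−S)⁺=13.4531, hold=14.1767 ⇒ V=14.1767 continue | (k=5,j=2): S=96.6250, (K−S)⁺=0.0000, hold=3.2537 ⇒ V=3.2537 continue | (k=5,j=3): S=123.0953, (K−S)⁺=0.0000, hold=0.0000 ⇒ V=0.0000 continue | (k=5,j=4): S=156.8170, (K−S)⁺=0.0000, hold=0.0000 ⇒ V=0.0000 continue | (k=5,j=5): S=199.7766, (K−S)⁺=0.0000, hold=0.0000 ⇒ V=0.0000 continue  boundary S*=59.5369
step 4: (k=4,j=0): S=67.1989, (K−S)⁺=22.1011, hold=21.7246 ⇒ V=22.1011 exercise | (k=4,j=1): S=85.6079, (K−S)⁺=3.6921, hold=8.5985 ⇒ V=8.5985 continue | (k=4,j=2): S=109.0600, (K−S)⁺=0.0000, hold=1.6001 ⇒ V=1.6001 continue | (k=4,j=3): S=138.9368, (K−S)⁺=0.0000, hold=0.0000 ⇒ V=0.0000 continue | (k=4,j=4): S=176.9982, (K−S)⁺=0.0000, hold=0.0000 ⇒ V=0.0000 continue  boundary S*=67.1989
step 3: (k=3,j=0): S=75.8469, (K−S)⁺=13.4531, hold=15.1678 ⇒ V=15.1678 continue | (k=3,j=1): S=96.6250, (K−S)⁺=0.0000, hold=5.0286 ⇒ V=5.0286 continue | (k=3,j=2): S=123.0953, (K−S)⁺=0.0000, hold=0.7869 ⇒ V=0.7869 continue | (k=3,j=3): S=156.8170, (K−S)⁺=0.0000, hold=0.0000 ⇒ V=0.0000 continue  boundary S*=-
step 2: (k=2,j=0): S=85.6079, (K−S)⁺=3.6921, hold=9.9733 ⇒ V=9.9733 continue | (k=2,j=1): S=109.0600, (K−S)⁺=0.0000, hold=2.8664 ⇒ V=2.8664 continue | (k=2,j=2): S=138.9368, (K−S)⁺=0.0000, hold=0.3870 ⇒ V=0.3870 continue  boundary S*=-
step 1: (k=1,j=0): S=96.6250, (K−S)⁺=0.0000, hold=6.3378 ⇒ V=6.3378 continue | (k=1,j=1): S=123.0953, (K−S)⁺=0.0000, hold=1.6031 ⇒ V=1.6031 continue  boundary S*=-
step 0: (k=0,j=0): S=109.0600, (K−S)⁺=0.0000, hold=3.9183 ⇒ V=3.9183 continue  boundary S*=-

price = 3.9183
boundary = - - - - 67.1989 59.5369 67.1989
tree:
3.9183
6.3378 1.6031
9.9733 2.8664 0.3870
15.1678 5.0286 0.7869 0.0000
22.1011 8.5985 1.6001 0.0000 0.0000
29.7631 14.1767 3.2537 0.0000 0.0000 0.0000
36.5515 22.1011 6.6160 0.0000 0.0000 0.0000 0.0000
42.5658 29.7631 13.4531 0.0000 0.0000 0.0000 0.0000 0.0000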